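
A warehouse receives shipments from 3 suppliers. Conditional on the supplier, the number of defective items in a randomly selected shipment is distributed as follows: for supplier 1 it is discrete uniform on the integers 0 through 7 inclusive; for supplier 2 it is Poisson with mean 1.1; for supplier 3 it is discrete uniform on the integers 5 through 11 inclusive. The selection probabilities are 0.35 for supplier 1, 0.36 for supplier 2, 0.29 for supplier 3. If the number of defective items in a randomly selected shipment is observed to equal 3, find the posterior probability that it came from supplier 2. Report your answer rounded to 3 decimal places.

Likelihoods P(X=3 | ·): 1: 0.125; 2: 0.0738419; 3: 0.
Posterior ∝ prior × likelihood. Numerator for 2: 0.36·0.0738419 = 0.0265831.
Normalizing constant: 0.35·0.125 + 0.36·0.0738419 + 0.29·0 = 0.0703331.
P(2 | observation) = 0.0265831 / 0.0703331 = 0.37796.

0.378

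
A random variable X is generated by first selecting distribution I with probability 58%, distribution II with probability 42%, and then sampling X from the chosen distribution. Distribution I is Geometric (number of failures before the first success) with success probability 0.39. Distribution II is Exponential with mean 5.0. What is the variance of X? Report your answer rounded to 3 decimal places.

15.702

Per component, I: μ=1.5641, E[X²]=6.45694; II: μ=5, E[X²]=50.
E[X] = 0.58·1.5641 + 0.42·5 = 3.00718.
E[X²] = 0.58·6.45694 + 0.42·50 = 24.745.
Var(X) = E[X²] − (E[X])² = 24.745 − 9.04313 = 15.7019.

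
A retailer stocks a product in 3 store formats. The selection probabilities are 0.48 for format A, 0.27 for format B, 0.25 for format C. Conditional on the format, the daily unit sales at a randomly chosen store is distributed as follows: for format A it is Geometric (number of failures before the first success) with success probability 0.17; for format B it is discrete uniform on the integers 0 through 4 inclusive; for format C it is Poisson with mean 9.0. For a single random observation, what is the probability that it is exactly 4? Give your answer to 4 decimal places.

0.1012

Conditional on each format, P(X = 4): A: 0.0806791; B: 0.2; C: 0.0337372.
By total probability, P(X = 4) = 0.48·0.0806791 + 0.27·0.2 + 0.25·0.0337372 = 0.10116.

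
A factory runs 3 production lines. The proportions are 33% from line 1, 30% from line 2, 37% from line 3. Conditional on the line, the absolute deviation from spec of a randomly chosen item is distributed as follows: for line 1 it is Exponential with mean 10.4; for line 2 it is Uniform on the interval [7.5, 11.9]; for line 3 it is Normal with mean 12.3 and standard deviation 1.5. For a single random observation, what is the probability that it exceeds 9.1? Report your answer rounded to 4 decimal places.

0.6924

Conditional on each line, P(X > 9.1): 1: 0.416862; 2: 0.636364; 3: 0.983551.
By total probability, P(X > 9.1) = 0.33·0.416862 + 0.3·0.636364 + 0.37·0.983551 = 0.692388.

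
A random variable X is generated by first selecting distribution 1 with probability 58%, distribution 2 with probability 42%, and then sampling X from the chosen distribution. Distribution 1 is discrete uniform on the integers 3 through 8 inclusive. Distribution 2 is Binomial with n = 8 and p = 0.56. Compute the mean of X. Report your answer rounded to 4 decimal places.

Component means — 1: 5.5; 2: 4.48.
E[X] = 0.58·5.5 + 0.42·4.48 = 5.0716.

5.0716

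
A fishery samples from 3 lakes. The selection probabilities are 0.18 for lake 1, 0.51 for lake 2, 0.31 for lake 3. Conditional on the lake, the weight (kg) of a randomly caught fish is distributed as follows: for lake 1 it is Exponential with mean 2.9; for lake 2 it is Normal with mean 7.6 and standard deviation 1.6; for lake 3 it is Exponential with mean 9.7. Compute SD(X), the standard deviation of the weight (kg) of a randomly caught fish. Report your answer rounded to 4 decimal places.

Per component, 1: μ=2.9, E[X²]=16.82; 2: μ=7.6, E[X²]=60.32; 3: μ=9.7, E[X²]=188.18.
E[X] = 0.18·2.9 + 0.51·7.6 + 0.31·9.7 = 7.405.
E[X²] = 0.18·16.82 + 0.51·60.32 + 0.31·188.18 = 92.1266.
Var(X) = E[X²] − (E[X])² = 92.1266 − 54.834 = 37.2926.
SD(X) = √37.2926 = 6.10676.

6.1068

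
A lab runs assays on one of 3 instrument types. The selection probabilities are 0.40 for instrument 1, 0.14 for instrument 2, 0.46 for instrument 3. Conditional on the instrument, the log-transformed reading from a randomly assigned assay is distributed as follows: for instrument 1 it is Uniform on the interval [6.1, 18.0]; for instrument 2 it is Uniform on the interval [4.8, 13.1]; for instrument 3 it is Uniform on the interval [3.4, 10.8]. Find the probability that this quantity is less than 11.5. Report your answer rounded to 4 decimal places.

Conditional on each instrument, P(X < 11.5): 1: 0.453782; 2: 0.807229; 3: 1.
By total probability, P(X < 11.5) = 0.4·0.453782 + 0.14·0.807229 + 0.46·1 = 0.754525.

0.7545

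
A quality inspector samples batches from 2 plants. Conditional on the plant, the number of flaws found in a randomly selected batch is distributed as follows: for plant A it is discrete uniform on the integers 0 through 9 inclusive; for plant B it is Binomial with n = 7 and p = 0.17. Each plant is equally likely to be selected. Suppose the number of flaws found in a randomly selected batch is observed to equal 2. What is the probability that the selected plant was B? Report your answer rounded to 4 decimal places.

Likelihoods P(X=2 | ·): A: 0.1; B: 0.23906.
Posterior ∝ prior × likelihood. Numerator for B: 0.5·0.23906 = 0.11953.
Normalizing constant: 0.5·0.1 + 0.5·0.23906 = 0.16953.
P(B | observation) = 0.11953 / 0.16953 = 0.705067.

0.7051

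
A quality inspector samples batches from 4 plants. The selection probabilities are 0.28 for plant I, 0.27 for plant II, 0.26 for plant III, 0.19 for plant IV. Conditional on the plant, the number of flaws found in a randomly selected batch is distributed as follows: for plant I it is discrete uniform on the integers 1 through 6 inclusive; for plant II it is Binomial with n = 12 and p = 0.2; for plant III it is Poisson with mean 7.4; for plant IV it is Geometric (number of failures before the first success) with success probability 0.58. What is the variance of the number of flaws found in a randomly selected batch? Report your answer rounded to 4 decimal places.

Per component, I: μ=3.5, E[X²]=15.1667; II: μ=2.4, E[X²]=7.68; III: μ=7.4, E[X²]=62.16; IV: μ=0.724138, E[X²]=1.77289.
E[X] = 0.28·3.5 + 0.27·2.4 + 0.26·7.4 + 0.19·0.724138 = 3.68959.
E[X²] = 0.28·15.1667 + 0.27·7.68 + 0.26·62.16 + 0.19·1.77289 = 22.8187.
Var(X) = E[X²] − (E[X])² = 22.8187 − 13.613 = 9.20567.

9.2057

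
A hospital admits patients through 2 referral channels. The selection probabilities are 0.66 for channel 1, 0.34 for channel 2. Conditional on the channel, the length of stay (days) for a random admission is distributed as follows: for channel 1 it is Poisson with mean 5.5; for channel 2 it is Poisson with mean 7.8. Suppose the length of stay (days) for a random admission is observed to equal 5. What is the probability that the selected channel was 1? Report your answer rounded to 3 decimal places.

Likelihoods P(X=5 | ·): 1: 0.171401; 2: 0.0985814.
Posterior ∝ prior × likelihood. Numerator for 1: 0.66·0.171401 = 0.113124.
Normalizing constant: 0.66·0.171401 + 0.34·0.0985814 = 0.146642.
P(1 | observation) = 0.113124 / 0.146642 = 0.771432.

0.771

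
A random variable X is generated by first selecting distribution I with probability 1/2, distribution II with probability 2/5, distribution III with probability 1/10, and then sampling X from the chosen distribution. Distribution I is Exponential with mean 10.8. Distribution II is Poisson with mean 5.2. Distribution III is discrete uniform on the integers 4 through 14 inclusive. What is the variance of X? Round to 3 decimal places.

68.412

Per component, I: μ=10.8, E[X²]=233.28; II: μ=5.2, E[X²]=32.24; III: μ=9, E[X²]=91.
E[X] = 0.5·10.8 + 0.4·5.2 + 0.1·9 = 8.38.
E[X²] = 0.5·233.28 + 0.4·32.24 + 0.1·91 = 138.636.
Var(X) = E[X²] − (E[X])² = 138.636 − 70.2244 = 68.4116.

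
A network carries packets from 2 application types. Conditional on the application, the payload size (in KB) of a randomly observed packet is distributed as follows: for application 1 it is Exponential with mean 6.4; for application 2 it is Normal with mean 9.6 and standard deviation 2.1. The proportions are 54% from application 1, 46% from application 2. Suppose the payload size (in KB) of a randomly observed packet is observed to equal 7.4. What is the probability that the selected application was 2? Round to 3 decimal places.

Likelihoods f(7.4 | ·): 1: 0.0491662; 2: 0.109741.
Posterior ∝ prior × likelihood. Numerator for 2: 0.46·0.109741 = 0.050481.
Normalizing constant: 0.54·0.0491662 + 0.46·0.109741 = 0.0770308.
P(2 | observation) = 0.050481 / 0.0770308 = 0.655336.

0.655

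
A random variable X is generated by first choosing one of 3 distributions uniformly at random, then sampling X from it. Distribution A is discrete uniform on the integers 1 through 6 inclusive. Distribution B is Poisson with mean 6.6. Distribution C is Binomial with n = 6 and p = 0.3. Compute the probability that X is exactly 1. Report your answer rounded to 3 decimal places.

Conditional on each component, P(X = 1): A: 0.166667; B: 0.00897843; C: 0.302526.
By total probability, P(X = 1) = 0.333333·0.166667 + 0.333333·0.00897843 + 0.333333·0.302526 = 0.15939.

0.159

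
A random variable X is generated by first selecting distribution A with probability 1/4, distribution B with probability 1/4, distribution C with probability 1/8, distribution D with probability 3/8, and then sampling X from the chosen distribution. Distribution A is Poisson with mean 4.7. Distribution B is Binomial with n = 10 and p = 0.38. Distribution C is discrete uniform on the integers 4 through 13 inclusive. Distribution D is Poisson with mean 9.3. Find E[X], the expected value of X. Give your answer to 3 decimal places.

6.675

Component means — A: 4.7; B: 3.8; C: 8.5; D: 9.3.
E[X] = 0.25·4.7 + 0.25·3.8 + 0.125·8.5 + 0.375·9.3 = 6.675.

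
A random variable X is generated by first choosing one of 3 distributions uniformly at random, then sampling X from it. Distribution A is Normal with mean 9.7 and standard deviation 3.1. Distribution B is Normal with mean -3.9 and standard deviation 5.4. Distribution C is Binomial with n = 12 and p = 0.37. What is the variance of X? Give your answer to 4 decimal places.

45.2094

Per component, A: μ=9.7, E[X²]=103.7; B: μ=-3.9, E[X²]=44.37; C: μ=4.44, E[X²]=22.5108.
E[X] = 0.333333·9.7 + 0.333333·-3.9 + 0.333333·4.44 = 3.41333.
E[X²] = 0.333333·103.7 + 0.333333·44.37 + 0.333333·22.5108 = 56.8603.
Var(X) = E[X²] − (E[X])² = 56.8603 − 11.6508 = 45.2094.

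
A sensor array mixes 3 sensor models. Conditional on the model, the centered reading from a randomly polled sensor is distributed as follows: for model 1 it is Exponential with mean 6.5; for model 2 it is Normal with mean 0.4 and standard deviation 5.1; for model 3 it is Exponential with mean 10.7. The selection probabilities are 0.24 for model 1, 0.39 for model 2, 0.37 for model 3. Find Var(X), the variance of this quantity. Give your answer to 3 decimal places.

Per component, 1: μ=6.5, E[X²]=84.5; 2: μ=0.4, E[X²]=26.17; 3: μ=10.7, E[X²]=228.98.
E[X] = 0.24·6.5 + 0.39·0.4 + 0.37·10.7 = 5.675.
E[X²] = 0.24·84.5 + 0.39·26.17 + 0.37·228.98 = 115.209.
Var(X) = E[X²] − (E[X])² = 115.209 − 32.2056 = 83.0033.

83.003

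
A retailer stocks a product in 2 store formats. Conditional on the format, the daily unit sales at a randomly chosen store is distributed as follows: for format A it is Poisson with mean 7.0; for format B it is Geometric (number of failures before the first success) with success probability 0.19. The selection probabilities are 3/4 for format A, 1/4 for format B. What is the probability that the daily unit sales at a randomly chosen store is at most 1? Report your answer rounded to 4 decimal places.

Conditional on each format, P(X ≤ 1): A: 0.00729506; B: 0.3439.
By total probability, P(X ≤ 1) = 0.75·0.00729506 + 0.25·0.3439 = 0.0914463.

0.0914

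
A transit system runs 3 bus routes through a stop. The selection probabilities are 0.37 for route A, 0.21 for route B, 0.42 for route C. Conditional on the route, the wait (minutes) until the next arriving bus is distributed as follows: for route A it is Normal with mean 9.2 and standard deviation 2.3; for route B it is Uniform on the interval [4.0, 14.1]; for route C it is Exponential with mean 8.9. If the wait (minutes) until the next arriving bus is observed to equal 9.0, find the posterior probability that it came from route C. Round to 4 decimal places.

0.1685

Likelihoods f(9.0 | ·): A: 0.172799; B: 0.0990099; C: 0.0408729.
Posterior ∝ prior × likelihood. Numerator for C: 0.42·0.0408729 = 0.0171666.
Normalizing constant: 0.37·0.172799 + 0.21·0.0990099 + 0.42·0.0408729 = 0.101894.
P(C | observation) = 0.0171666 / 0.101894 = 0.168475.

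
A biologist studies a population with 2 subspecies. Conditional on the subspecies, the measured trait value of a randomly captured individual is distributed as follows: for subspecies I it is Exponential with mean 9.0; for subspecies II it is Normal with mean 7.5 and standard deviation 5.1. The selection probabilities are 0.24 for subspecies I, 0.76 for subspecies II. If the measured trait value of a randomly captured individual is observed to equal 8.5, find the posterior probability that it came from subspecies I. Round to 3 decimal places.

Likelihoods f(8.5 | ·): I: 0.0432106; II: 0.0767346.
Posterior ∝ prior × likelihood. Numerator for I: 0.24·0.0432106 = 0.0103705.
Normalizing constant: 0.24·0.0432106 + 0.76·0.0767346 = 0.0686889.
P(I | observation) = 0.0103705 / 0.0686889 = 0.150979.

0.151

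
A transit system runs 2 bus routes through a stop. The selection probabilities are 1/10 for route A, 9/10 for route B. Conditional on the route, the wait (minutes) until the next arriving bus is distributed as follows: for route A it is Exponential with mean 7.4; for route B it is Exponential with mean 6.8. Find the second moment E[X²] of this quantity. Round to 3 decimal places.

For each component E[X²] = Var + (mean)², giving A: 109.52; B: 92.48.
Overall E[X²] = 0.1·109.52 + 0.9·92.48 = 94.184.

94.184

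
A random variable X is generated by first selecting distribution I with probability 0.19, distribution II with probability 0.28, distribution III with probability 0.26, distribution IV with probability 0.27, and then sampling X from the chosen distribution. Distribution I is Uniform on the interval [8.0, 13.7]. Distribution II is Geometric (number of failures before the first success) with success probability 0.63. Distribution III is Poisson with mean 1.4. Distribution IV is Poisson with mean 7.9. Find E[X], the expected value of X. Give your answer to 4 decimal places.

4.7229

Component means — I: 10.85; II: 0.587302; III: 1.4; IV: 7.9.
E[X] = 0.19·10.85 + 0.28·0.587302 + 0.26·1.4 + 0.27·7.9 = 4.72294.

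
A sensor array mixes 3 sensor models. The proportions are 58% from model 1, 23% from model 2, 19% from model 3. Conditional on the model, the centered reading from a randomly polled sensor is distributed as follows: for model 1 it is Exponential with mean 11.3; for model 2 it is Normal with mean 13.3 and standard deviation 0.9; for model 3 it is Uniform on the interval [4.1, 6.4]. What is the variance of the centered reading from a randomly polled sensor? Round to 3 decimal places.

81.729

Per component, 1: μ=11.3, E[X²]=255.38; 2: μ=13.3, E[X²]=177.7; 3: μ=5.25, E[X²]=28.0033.
E[X] = 0.58·11.3 + 0.23·13.3 + 0.19·5.25 = 10.6105.
E[X²] = 0.58·255.38 + 0.23·177.7 + 0.19·28.0033 = 194.312.
Var(X) = E[X²] − (E[X])² = 194.312 − 112.583 = 81.7293.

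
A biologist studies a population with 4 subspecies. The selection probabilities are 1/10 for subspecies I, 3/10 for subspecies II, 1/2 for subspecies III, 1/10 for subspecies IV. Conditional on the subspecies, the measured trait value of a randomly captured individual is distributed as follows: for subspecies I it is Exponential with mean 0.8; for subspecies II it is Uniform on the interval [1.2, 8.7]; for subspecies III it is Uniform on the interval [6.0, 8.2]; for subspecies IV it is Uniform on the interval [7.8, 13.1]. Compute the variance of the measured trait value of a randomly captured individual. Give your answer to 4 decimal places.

7.5004

Per component, I: μ=0.8, E[X²]=1.28; II: μ=4.95, E[X²]=29.19; III: μ=7.1, E[X²]=50.8133; IV: μ=10.45, E[X²]=111.543.
E[X] = 0.1·0.8 + 0.3·4.95 + 0.5·7.1 + 0.1·10.45 = 6.16.
E[X²] = 0.1·1.28 + 0.3·29.19 + 0.5·50.8133 + 0.1·111.543 = 45.446.
Var(X) = E[X²] − (E[X])² = 45.446 − 37.9456 = 7.5004.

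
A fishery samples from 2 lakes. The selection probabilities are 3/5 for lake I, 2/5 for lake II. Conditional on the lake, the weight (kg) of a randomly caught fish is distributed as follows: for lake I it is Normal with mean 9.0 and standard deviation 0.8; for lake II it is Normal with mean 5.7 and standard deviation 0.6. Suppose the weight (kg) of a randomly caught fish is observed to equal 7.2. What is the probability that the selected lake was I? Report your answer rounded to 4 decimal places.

Likelihoods f(7.2 | ·): I: 0.0396746; II: 0.0292138.
Posterior ∝ prior × likelihood. Numerator for I: 0.6·0.0396746 = 0.0238047.
Normalizing constant: 0.6·0.0396746 + 0.4·0.0292138 = 0.0354903.
P(I | observation) = 0.0238047 / 0.0354903 = 0.67074.

0.6707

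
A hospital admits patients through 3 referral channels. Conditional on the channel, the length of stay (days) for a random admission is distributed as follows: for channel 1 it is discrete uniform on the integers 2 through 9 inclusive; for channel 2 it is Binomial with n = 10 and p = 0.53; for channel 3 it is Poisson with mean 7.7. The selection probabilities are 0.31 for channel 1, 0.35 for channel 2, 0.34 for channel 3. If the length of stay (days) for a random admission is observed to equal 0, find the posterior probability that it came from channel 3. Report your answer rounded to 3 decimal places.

0.455

Likelihoods P(X=0 | ·): 1: 0; 2: 0.000525991; 3: 0.000452827.
Posterior ∝ prior × likelihood. Numerator for 3: 0.34·0.000452827 = 0.000153961.
Normalizing constant: 0.31·0 + 0.35·0.000525991 + 0.34·0.000452827 = 0.000338058.
P(3 | observation) = 0.000153961 / 0.000338058 = 0.455428.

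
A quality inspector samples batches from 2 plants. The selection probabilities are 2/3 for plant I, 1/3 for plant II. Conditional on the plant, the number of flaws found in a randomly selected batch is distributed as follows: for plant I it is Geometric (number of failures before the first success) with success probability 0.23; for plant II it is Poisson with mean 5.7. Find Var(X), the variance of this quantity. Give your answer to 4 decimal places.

Per component, I: μ=3.34783, E[X²]=25.7637; II: μ=5.7, E[X²]=38.19.
E[X] = 0.666667·3.34783 + 0.333333·5.7 = 4.13188.
E[X²] = 0.666667·25.7637 + 0.333333·38.19 = 29.9058.
Var(X) = E[X²] − (E[X])² = 29.9058 − 17.0725 = 12.8333.

12.8333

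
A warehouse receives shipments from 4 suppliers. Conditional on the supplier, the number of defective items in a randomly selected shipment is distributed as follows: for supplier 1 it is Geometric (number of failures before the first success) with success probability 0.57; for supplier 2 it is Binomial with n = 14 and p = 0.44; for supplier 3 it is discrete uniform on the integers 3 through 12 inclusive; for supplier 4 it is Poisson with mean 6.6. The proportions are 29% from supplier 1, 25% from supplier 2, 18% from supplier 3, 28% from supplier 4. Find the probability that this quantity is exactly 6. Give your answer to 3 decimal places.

0.115

Conditional on each supplier, P(X = 6): 1: 0.00360318; 2: 0.210754; 3: 0.1; 4: 0.156166.
By total probability, P(X = 6) = 0.29·0.00360318 + 0.25·0.210754 + 0.18·0.1 + 0.28·0.156166 = 0.11546.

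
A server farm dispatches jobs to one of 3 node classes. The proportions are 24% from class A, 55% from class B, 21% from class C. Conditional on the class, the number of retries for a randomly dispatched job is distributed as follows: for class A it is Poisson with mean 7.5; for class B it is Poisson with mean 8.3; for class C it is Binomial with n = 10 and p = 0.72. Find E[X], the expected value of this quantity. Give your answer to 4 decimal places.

Component means — A: 7.5; B: 8.3; C: 7.2.
E[X] = 0.24·7.5 + 0.55·8.3 + 0.21·7.2 = 7.877.

7.8770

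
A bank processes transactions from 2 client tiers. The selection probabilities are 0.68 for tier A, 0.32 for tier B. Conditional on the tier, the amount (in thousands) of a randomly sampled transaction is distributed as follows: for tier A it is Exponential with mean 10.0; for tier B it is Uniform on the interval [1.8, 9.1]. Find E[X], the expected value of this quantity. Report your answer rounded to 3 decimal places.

8.544

Component means — A: 10; B: 5.45.
E[X] = 0.68·10 + 0.32·5.45 = 8.544.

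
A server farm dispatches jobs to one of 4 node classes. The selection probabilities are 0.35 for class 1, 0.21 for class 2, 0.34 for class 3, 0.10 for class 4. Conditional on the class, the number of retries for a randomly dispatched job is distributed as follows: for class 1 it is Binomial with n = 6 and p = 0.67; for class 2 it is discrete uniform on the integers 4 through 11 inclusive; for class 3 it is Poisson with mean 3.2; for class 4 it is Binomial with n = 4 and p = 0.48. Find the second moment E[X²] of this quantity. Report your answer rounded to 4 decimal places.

24.0735

For each component E[X²] = Var + (mean)², giving 1: 17.487; 2: 61.5; 3: 13.44; 4: 4.6848.
Overall E[X²] = 0.35·17.487 + 0.21·61.5 + 0.34·13.44 + 0.1·4.6848 = 24.0735.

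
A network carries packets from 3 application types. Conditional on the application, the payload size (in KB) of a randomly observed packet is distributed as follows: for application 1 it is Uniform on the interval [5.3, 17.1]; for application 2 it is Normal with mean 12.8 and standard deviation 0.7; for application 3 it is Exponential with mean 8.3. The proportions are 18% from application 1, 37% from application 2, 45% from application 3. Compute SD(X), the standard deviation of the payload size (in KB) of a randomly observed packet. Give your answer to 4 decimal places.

6.1232

Per component, 1: μ=11.2, E[X²]=137.043; 2: μ=12.8, E[X²]=164.33; 3: μ=8.3, E[X²]=137.78.
E[X] = 0.18·11.2 + 0.37·12.8 + 0.45·8.3 = 10.487.
E[X²] = 0.18·137.043 + 0.37·164.33 + 0.45·137.78 = 147.471.
Var(X) = E[X²] − (E[X])² = 147.471 − 109.977 = 37.4937.
SD(X) = √37.4937 = 6.12321.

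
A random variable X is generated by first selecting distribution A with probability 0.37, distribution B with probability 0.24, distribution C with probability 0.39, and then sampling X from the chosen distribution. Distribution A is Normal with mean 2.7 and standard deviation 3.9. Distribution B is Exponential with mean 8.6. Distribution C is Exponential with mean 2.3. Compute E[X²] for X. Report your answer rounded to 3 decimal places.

47.952

For each component E[X²] = Var + (mean)², giving A: 22.5; B: 147.92; C: 10.58.
Overall E[X²] = 0.37·22.5 + 0.24·147.92 + 0.39·10.58 = 47.952.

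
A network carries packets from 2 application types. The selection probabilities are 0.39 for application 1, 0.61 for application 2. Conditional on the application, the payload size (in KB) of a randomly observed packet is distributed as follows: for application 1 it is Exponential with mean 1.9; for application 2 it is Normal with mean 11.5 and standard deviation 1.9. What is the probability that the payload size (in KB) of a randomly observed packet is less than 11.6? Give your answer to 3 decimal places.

Conditional on each application, P(X < 11.6): 1: 0.997769; 2: 0.520987.
By total probability, P(X < 11.6) = 0.39·0.997769 + 0.61·0.520987 = 0.706932.

0.707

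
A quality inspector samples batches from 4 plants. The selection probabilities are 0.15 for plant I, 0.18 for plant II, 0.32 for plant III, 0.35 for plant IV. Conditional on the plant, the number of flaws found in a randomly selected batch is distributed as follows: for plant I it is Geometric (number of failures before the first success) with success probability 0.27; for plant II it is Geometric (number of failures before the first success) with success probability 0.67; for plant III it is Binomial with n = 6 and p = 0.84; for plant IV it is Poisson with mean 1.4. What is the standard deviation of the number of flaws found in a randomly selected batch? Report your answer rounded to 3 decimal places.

2.365

Per component, I: μ=2.7037, E[X²]=17.3237; II: μ=0.492537, E[X²]=0.977723; III: μ=5.04, E[X²]=26.208; IV: μ=1.4, E[X²]=3.36.
E[X] = 0.15·2.7037 + 0.18·0.492537 + 0.32·5.04 + 0.35·1.4 = 2.59701.
E[X²] = 0.15·17.3237 + 0.18·0.977723 + 0.32·26.208 + 0.35·3.36 = 12.3371.
Var(X) = E[X²] − (E[X])² = 12.3371 − 6.74447 = 5.59264.
SD(X) = √5.59264 = 2.36488.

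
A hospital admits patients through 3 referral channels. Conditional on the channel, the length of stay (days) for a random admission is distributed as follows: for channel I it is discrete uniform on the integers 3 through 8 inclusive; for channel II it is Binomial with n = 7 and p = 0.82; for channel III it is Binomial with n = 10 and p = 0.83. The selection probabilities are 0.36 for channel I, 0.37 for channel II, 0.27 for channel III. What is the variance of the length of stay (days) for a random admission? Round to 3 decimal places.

Per component, I: μ=5.5, E[X²]=33.1667; II: μ=5.74, E[X²]=33.9808; III: μ=8.3, E[X²]=70.301.
E[X] = 0.36·5.5 + 0.37·5.74 + 0.27·8.3 = 6.3448.
E[X²] = 0.36·33.1667 + 0.37·33.9808 + 0.27·70.301 = 43.4942.
Var(X) = E[X²] − (E[X])² = 43.4942 − 40.2565 = 3.23768.

3.238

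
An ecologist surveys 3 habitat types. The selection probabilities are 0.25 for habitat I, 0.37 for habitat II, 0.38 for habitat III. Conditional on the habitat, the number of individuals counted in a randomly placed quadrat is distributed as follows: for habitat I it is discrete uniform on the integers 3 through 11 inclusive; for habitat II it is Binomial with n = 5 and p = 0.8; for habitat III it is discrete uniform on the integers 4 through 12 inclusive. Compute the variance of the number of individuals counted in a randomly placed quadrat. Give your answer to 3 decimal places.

7.673

Per component, I: μ=7, E[X²]=55.6667; II: μ=4, E[X²]=16.8; III: μ=8, E[X²]=70.6667.
E[X] = 0.25·7 + 0.37·4 + 0.38·8 = 6.27.
E[X²] = 0.25·55.6667 + 0.37·16.8 + 0.38·70.6667 = 46.986.
Var(X) = E[X²] − (E[X])² = 46.986 − 39.3129 = 7.6731.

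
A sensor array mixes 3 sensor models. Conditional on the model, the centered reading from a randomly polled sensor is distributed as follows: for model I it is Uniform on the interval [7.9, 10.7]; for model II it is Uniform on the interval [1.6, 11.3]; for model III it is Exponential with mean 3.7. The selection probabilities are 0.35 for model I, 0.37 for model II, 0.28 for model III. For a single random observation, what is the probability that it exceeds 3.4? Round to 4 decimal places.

Conditional on each model, P(X > 3.4): I: 1; II: 0.814433; III: 0.39895.
By total probability, P(X > 3.4) = 0.35·1 + 0.37·0.814433 + 0.28·0.39895 = 0.763046.

0.7630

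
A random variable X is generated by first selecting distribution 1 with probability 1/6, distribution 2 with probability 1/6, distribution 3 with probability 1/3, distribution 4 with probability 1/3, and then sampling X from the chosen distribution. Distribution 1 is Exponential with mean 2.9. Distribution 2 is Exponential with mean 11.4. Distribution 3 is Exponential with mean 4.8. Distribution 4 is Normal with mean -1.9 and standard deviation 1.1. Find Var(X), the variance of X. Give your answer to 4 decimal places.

Per component, 1: μ=2.9, E[X²]=16.82; 2: μ=11.4, E[X²]=259.92; 3: μ=4.8, E[X²]=46.08; 4: μ=-1.9, E[X²]=4.82.
E[X] = 0.166667·2.9 + 0.166667·11.4 + 0.333333·4.8 + 0.333333·-1.9 = 3.35.
E[X²] = 0.166667·16.82 + 0.166667·259.92 + 0.333333·46.08 + 0.333333·4.82 = 63.09.
Var(X) = E[X²] − (E[X])² = 63.09 − 11.2225 = 51.8675.

51.8675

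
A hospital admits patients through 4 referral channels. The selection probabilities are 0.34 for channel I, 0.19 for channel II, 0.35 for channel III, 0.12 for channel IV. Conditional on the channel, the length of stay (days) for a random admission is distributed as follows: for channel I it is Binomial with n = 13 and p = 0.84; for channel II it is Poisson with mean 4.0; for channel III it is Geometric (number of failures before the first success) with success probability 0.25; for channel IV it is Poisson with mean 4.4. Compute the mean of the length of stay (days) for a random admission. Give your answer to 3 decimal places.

6.051

Component means — I: 10.92; II: 4; III: 3; IV: 4.4.
E[X] = 0.34·10.92 + 0.19·4 + 0.35·3 + 0.12·4.4 = 6.0508.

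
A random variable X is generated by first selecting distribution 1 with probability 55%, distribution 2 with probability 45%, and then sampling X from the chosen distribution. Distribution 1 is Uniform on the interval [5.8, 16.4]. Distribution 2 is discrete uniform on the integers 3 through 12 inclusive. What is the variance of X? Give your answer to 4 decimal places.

Per component, 1: μ=11.1, E[X²]=132.573; 2: μ=7.5, E[X²]=64.5.
E[X] = 0.55·11.1 + 0.45·7.5 = 9.48.
E[X²] = 0.55·132.573 + 0.45·64.5 = 101.94.
Var(X) = E[X²] − (E[X])² = 101.94 − 89.8704 = 12.0699.

12.0699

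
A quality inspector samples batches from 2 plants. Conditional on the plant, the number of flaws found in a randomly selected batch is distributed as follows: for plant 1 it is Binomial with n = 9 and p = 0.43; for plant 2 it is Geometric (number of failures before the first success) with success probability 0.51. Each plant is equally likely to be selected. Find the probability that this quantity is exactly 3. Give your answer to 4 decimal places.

0.1445

Conditional on each plant, P(X = 3): 1: 0.229052; 2: 0.060001.
By total probability, P(X = 3) = 0.5·0.229052 + 0.5·0.060001 = 0.144526.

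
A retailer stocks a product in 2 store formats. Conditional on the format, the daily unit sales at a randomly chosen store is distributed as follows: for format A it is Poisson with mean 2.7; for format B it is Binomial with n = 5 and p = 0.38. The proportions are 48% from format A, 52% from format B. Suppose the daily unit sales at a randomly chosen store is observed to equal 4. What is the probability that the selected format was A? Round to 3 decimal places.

0.680

Likelihoods P(X=4 | ·): A: 0.148816; B: 0.0646392.
Posterior ∝ prior × likelihood. Numerator for A: 0.48·0.148816 = 0.0714315.
Normalizing constant: 0.48·0.148816 + 0.52·0.0646392 = 0.105044.
P(A | observation) = 0.0714315 / 0.105044 = 0.680016.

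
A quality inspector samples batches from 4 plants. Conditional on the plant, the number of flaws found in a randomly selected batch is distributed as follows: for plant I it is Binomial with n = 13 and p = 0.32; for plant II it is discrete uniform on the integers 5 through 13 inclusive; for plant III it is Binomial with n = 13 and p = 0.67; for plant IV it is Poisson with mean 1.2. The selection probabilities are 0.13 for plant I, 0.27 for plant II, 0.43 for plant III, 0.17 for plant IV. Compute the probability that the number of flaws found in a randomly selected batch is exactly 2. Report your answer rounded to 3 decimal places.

0.052

Conditional on each plant, P(X = 2): I: 0.114813; II: 0; III: 0.000176969; IV: 0.21686.
By total probability, P(X = 2) = 0.13·0.114813 + 0.27·0 + 0.43·0.000176969 + 0.17·0.21686 = 0.051868.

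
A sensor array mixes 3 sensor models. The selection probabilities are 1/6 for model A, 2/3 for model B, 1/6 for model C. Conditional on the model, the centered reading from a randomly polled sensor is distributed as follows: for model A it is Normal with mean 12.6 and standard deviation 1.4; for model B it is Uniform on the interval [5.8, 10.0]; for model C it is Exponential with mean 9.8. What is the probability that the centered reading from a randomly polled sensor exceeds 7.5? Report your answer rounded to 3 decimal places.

0.641

Conditional on each model, P(X > 7.5): A: 0.999865; B: 0.595238; C: 0.465192.
By total probability, P(X > 7.5) = 0.166667·0.999865 + 0.666667·0.595238 + 0.166667·0.465192 = 0.641002.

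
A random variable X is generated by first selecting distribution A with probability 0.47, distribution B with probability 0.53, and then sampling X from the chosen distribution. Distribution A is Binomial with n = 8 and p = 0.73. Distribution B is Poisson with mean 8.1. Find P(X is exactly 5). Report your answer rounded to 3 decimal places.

Conditional on each component, P(X = 5): A: 0.228504; B: 0.088198.
By total probability, P(X = 5) = 0.47·0.228504 + 0.53·0.088198 = 0.154142.

0.154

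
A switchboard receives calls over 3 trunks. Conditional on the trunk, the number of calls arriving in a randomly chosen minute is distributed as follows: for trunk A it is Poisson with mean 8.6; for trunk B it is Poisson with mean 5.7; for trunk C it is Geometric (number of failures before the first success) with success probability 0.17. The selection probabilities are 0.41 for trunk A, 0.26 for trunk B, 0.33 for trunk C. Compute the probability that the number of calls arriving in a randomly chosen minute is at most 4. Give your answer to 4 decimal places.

0.3138

Conditional on each trunk, P(X ≤ 4): A: 0.070054; B: 0.327215; C: 0.606096.
By total probability, P(X ≤ 4) = 0.41·0.070054 + 0.26·0.327215 + 0.33·0.606096 = 0.31381.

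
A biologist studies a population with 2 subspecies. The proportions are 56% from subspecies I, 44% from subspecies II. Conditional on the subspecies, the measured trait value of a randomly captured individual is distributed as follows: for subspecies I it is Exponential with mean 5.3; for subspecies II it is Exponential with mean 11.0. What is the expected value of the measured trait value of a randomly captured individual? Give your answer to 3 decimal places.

Component means — I: 5.3; II: 11.
E[X] = 0.56·5.3 + 0.44·11 = 7.808.

7.808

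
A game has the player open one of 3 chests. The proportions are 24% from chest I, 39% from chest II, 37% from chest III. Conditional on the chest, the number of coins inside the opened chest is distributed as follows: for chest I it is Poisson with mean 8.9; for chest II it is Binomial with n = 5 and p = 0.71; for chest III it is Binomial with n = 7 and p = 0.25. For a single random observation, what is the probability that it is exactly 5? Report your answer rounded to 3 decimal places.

Conditional on each chest, P(X = 5): I: 0.063467; II: 0.180423; III: 0.0115356.
By total probability, P(X = 5) = 0.24·0.063467 + 0.39·0.180423 + 0.37·0.0115356 = 0.0898652.

0.090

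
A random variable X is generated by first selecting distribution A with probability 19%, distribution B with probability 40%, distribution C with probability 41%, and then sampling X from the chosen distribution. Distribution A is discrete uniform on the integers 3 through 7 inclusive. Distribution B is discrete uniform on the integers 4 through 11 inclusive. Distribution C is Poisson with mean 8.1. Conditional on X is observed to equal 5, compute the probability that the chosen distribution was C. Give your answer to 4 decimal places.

Likelihoods P(X=5 | ·): A: 0.2; B: 0.125; C: 0.088198.
Posterior ∝ prior × likelihood. Numerator for C: 0.41·0.088198 = 0.0361612.
Normalizing constant: 0.19·0.2 + 0.4·0.125 + 0.41·0.088198 = 0.124161.
P(C | observation) = 0.0361612 / 0.124161 = 0.291244.

0.2912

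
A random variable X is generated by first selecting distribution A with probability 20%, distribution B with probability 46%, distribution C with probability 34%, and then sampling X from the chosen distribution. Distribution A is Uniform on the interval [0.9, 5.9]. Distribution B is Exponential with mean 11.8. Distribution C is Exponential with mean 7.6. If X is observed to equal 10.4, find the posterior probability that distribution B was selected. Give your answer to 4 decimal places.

Likelihoods f(10.4 | ·): A: 0; B: 0.0351035; C: 0.033488.
Posterior ∝ prior × likelihood. Numerator for B: 0.46·0.0351035 = 0.0161476.
Normalizing constant: 0.2·0 + 0.46·0.0351035 + 0.34·0.033488 = 0.0275335.
P(B | observation) = 0.0161476 / 0.0275335 = 0.586471.

0.5865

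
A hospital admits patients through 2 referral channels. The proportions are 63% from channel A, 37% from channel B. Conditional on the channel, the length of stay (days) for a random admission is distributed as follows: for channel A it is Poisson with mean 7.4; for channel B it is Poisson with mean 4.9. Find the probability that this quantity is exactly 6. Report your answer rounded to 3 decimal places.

Conditional on each channel, P(X = 6): A: 0.139405; B: 0.143153.
By total probability, P(X = 6) = 0.63·0.139405 + 0.37·0.143153 = 0.140792.

0.141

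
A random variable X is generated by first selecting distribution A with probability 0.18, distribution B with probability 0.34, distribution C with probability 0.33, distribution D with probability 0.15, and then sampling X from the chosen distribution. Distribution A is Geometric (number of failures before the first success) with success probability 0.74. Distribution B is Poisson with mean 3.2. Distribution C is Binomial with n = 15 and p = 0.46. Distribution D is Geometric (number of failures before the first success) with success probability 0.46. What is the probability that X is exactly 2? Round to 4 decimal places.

Conditional on each component, P(X = 2): A: 0.050024; B: 0.208702; C: 0.00737605; D: 0.134136.
By total probability, P(X = 2) = 0.18·0.050024 + 0.34·0.208702 + 0.33·0.00737605 + 0.15·0.134136 = 0.102518.

0.1025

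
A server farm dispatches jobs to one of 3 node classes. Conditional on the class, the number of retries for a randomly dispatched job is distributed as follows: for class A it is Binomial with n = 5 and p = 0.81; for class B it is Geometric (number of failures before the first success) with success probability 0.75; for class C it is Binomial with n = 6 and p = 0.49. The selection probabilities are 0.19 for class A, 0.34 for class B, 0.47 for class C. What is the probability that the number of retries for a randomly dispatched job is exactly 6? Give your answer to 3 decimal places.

Conditional on each class, P(X = 6): A: 0; B: 0.000183105; C: 0.0138413.
By total probability, P(X = 6) = 0.19·0 + 0.34·0.000183105 + 0.47·0.0138413 = 0.00656766.

0.007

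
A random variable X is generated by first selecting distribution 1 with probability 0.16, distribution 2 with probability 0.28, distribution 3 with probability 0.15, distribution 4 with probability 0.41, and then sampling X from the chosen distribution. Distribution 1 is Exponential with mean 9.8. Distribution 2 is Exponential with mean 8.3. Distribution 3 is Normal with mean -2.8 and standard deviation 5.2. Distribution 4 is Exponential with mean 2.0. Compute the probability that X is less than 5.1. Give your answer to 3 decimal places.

Conditional on each component, P(X < 5.1): 1: 0.405722; 2: 0.459066; 3: 0.935648; 4: 0.921918.
By total probability, P(X < 5.1) = 0.16·0.405722 + 0.28·0.459066 + 0.15·0.935648 + 0.41·0.921918 = 0.711788.

0.712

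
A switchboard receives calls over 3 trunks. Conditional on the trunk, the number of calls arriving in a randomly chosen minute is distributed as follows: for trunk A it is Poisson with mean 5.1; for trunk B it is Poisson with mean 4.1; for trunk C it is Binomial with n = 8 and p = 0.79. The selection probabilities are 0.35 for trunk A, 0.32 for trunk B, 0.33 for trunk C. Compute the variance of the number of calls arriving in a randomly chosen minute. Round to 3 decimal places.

4.339

Per component, A: μ=5.1, E[X²]=31.11; B: μ=4.1, E[X²]=20.91; C: μ=6.32, E[X²]=41.2696.
E[X] = 0.35·5.1 + 0.32·4.1 + 0.33·6.32 = 5.1826.
E[X²] = 0.35·31.11 + 0.32·20.91 + 0.33·41.2696 = 31.1987.
Var(X) = E[X²] − (E[X])² = 31.1987 − 26.8593 = 4.33933.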